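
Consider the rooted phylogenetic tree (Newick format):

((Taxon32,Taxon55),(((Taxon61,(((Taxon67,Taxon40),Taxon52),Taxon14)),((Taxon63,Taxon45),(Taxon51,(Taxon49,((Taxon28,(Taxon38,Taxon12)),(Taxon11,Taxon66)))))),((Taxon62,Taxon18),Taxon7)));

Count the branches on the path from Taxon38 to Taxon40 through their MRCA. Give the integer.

The MRCA of Taxon38 and Taxon40 is the node subtending ((Taxon61,(((Taxon67,Taxon40),Taxon52),Taxon14)),((Taxon63,Taxon45),(Taxon51,(Taxon49,((Taxon28,(Taxon38,Taxon12)),(Taxon11,Taxon66)))))).
From Taxon38 up to that node: 7 branches. From Taxon40 up to the same node: 5 branches. Total: 7 + 5 = 12.

12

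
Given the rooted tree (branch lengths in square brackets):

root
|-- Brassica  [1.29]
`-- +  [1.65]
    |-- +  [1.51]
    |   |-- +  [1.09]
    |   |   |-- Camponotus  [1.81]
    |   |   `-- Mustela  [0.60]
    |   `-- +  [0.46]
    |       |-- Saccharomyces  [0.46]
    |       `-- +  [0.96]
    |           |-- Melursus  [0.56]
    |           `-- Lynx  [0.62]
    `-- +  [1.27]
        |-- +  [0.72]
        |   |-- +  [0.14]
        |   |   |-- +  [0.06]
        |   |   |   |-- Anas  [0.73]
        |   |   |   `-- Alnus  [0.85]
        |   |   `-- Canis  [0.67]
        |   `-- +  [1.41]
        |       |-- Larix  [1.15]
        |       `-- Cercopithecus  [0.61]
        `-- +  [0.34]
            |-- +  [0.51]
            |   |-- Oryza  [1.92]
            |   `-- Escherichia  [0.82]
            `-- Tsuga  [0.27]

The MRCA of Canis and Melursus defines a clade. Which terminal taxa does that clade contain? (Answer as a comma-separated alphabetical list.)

Alnus, Anas, Camponotus, Canis, Cercopithecus, Escherichia, Larix, Lynx, Melursus, Mustela, Oryza, Saccharomyces, Tsuga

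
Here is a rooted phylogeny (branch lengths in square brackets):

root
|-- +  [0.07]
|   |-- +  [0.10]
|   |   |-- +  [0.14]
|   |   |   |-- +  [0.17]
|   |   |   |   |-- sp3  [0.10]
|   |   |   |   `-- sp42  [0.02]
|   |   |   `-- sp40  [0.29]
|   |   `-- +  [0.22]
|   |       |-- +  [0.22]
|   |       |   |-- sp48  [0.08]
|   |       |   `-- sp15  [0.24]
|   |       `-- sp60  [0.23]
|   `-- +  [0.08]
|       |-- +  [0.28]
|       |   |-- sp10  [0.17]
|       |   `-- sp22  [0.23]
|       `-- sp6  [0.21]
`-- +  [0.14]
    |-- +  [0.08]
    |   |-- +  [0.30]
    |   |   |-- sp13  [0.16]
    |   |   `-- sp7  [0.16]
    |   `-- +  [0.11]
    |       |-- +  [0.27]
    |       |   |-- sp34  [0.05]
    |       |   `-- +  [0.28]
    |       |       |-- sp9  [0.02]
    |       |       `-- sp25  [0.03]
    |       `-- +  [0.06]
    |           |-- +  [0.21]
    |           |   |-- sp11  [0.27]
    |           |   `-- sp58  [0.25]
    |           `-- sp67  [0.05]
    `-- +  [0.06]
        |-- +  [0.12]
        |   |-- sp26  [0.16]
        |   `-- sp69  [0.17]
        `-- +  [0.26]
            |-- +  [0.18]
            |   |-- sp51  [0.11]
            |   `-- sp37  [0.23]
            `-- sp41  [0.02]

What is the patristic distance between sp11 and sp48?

1.56

The path runs sp11 → … → MRCA → … → sp48; the MRCA is the root of the tree.
Branch lengths along that path: 0.27 + 0.21 + 0.06 + 0.11 + 0.08 + 0.14 + 0.07 + 0.10 + 0.22 + 0.22 + 0.08 = 1.56.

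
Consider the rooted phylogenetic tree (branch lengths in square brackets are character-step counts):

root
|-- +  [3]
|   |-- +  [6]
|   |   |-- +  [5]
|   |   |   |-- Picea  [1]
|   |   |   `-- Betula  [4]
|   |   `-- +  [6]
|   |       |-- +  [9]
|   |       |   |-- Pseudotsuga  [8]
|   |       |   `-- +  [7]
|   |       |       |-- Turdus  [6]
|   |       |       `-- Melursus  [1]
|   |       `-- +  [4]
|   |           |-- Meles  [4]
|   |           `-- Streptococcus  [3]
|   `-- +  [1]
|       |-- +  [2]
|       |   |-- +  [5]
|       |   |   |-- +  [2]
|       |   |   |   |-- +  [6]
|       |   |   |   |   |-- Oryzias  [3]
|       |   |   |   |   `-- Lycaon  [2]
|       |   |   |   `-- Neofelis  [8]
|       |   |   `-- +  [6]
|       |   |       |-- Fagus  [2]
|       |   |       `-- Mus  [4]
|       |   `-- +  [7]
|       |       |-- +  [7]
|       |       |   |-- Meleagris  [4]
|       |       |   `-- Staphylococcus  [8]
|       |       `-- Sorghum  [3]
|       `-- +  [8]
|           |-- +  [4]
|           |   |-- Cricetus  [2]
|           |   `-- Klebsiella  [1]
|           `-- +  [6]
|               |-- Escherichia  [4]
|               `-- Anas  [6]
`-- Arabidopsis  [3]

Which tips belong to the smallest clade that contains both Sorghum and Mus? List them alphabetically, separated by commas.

Tracing Sorghum: it sits inside ((Meleagris,Staphylococcus),Sorghum).
Tracing Mus: it sits inside (Fagus,Mus).
The smallest clade enclosing both is ((((Oryzias,Lycaon),Neofelis),(Fagus,Mus)),((Meleagris,Staphylococcus),Sorghum)); the answer is its 8 terminal taxa in alphabetical order.

Fagus, Lycaon, Meleagris, Mus, Neofelis, Oryzias, Sorghum, Staphylococcus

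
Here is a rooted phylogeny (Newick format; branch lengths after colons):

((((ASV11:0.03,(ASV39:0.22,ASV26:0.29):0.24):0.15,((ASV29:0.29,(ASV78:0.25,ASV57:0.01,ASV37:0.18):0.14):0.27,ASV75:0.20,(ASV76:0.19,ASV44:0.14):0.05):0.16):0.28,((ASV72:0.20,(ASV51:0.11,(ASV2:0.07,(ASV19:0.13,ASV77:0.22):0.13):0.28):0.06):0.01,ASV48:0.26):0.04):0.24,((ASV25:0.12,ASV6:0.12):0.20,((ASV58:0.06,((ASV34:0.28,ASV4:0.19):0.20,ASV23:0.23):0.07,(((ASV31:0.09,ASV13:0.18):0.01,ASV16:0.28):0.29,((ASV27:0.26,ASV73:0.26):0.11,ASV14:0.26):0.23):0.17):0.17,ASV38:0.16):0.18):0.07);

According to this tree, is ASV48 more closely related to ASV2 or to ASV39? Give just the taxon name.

ASV2

The MRCA of ASV48 and ASV2 subtends ((ASV72,(ASV51,(ASV2,(ASV19,ASV77)))),ASV48) (6 taxa).
The MRCA of ASV48 and ASV39 subtends (((ASV11,(ASV39,ASV26)),((ASV29,(ASV78,ASV57,ASV37)),ASV75,(ASV76,ASV44))),((ASV72,(ASV51,(ASV2,(ASV19,ASV77)))),ASV48)) (16 taxa).
The first is nested inside the second, so ASV48 shares a more recent common ancestor with ASV2.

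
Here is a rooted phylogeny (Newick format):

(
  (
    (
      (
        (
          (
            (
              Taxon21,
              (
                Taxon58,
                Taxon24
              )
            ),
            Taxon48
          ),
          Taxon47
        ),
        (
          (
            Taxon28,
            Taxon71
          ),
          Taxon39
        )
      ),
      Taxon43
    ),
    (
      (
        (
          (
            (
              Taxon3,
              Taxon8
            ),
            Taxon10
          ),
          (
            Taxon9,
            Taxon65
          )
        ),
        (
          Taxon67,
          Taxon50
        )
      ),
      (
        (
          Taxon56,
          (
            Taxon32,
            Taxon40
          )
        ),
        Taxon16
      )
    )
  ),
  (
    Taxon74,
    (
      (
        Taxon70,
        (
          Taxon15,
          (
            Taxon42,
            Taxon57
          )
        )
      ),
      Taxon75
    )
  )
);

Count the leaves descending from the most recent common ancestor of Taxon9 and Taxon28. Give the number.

20

The MRCA of Taxon9 and Taxon28 is the node subtending ((((((Taxon21,(Taxon58,Taxon24)),Taxon48),Taxon47),((Taxon28,Taxon71),Taxon39)),Taxon43),(((((Taxon3,Taxon8),Taxon10),(Taxon9,Taxon65)),(Taxon67,Taxon50)),((Taxon56,(Taxon32,Taxon40)),Taxon16))).
That clade contains 20 terminal taxa: Taxon10, Taxon16, Taxon21, Taxon24, Taxon28, Taxon3, Taxon32, Taxon39, Taxon40, Taxon43, Taxon47, Taxon48, Taxon50, Taxon56, Taxon58, Taxon65, Taxon67, Taxon71, Taxon8, Taxon9.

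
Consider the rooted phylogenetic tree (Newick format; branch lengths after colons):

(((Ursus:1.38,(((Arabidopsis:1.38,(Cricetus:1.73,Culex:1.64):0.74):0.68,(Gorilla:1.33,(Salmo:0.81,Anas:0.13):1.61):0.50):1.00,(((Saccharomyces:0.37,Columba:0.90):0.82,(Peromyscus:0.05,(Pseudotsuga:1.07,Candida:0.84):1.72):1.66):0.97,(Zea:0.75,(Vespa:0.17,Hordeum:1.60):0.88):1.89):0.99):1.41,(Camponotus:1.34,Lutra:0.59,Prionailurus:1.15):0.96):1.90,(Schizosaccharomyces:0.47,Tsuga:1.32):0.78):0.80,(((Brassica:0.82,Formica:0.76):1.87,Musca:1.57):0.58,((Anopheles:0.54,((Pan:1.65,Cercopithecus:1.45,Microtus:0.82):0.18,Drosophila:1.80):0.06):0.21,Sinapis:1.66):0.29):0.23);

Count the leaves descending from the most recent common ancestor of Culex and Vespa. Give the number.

The MRCA of Culex and Vespa is the node subtending (((Arabidopsis,(Cricetus,Culex)),(Gorilla,(Salmo,Anas))),(((Saccharomyces,Columba),(Peromyscus,(Pseudotsuga,Candida))),(Zea,(Vespa,Hordeum)))).
That clade contains 14 terminal taxa: Anas, Arabidopsis, Candida, Columba, Cricetus, Culex, Gorilla, Hordeum, Peromyscus, Pseudotsuga, Saccharomyces, Salmo, Vespa, Zea.

14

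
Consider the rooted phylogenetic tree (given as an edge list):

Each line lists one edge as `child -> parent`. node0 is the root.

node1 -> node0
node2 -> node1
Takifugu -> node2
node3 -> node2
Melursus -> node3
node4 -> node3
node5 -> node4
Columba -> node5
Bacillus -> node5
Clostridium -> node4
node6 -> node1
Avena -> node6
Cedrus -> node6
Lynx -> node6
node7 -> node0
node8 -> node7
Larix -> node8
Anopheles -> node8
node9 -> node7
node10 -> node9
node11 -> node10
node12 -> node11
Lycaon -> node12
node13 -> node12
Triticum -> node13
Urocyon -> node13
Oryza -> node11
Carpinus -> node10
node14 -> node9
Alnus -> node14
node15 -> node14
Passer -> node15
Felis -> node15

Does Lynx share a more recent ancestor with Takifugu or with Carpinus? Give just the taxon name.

The MRCA of Lynx and Takifugu subtends ((Takifugu,(Melursus,((Columba,Bacillus),Clostridium))),(Avena,Cedrus,Lynx)) (8 taxa).
The MRCA of Lynx and Carpinus is the root, subtending the entire tree (18 taxa).
The first is nested inside the second, so Lynx shares a more recent common ancestor with Takifugu.

Takifugu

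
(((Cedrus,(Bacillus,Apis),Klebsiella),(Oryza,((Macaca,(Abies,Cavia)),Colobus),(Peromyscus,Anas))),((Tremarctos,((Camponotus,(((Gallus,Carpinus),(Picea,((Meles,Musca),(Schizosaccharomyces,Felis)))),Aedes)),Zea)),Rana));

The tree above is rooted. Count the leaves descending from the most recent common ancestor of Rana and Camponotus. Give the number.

12

The MRCA of Rana and Camponotus is the node subtending ((Tremarctos,((Camponotus,(((Gallus,Carpinus),(Picea,((Meles,Musca),(Schizosaccharomyces,Felis)))),Aedes)),Zea)),Rana).
That clade contains 12 terminal taxa: Aedes, Camponotus, Carpinus, Felis, Gallus, Meles, Musca, Picea, Rana, Schizosaccharomyces, Tremarctos, Zea.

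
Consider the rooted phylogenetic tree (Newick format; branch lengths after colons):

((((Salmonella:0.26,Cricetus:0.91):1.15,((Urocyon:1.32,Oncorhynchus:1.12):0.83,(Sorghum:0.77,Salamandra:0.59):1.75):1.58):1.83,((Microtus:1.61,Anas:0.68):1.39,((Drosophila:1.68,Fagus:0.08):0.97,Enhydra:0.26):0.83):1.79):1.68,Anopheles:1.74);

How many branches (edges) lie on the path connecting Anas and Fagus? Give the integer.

5

The MRCA of Anas and Fagus is the node subtending ((Microtus,Anas),((Drosophila,Fagus),Enhydra)).
From Anas up to that node: 2 branches. From Fagus up to the same node: 3 branches. Total: 2 + 3 = 5.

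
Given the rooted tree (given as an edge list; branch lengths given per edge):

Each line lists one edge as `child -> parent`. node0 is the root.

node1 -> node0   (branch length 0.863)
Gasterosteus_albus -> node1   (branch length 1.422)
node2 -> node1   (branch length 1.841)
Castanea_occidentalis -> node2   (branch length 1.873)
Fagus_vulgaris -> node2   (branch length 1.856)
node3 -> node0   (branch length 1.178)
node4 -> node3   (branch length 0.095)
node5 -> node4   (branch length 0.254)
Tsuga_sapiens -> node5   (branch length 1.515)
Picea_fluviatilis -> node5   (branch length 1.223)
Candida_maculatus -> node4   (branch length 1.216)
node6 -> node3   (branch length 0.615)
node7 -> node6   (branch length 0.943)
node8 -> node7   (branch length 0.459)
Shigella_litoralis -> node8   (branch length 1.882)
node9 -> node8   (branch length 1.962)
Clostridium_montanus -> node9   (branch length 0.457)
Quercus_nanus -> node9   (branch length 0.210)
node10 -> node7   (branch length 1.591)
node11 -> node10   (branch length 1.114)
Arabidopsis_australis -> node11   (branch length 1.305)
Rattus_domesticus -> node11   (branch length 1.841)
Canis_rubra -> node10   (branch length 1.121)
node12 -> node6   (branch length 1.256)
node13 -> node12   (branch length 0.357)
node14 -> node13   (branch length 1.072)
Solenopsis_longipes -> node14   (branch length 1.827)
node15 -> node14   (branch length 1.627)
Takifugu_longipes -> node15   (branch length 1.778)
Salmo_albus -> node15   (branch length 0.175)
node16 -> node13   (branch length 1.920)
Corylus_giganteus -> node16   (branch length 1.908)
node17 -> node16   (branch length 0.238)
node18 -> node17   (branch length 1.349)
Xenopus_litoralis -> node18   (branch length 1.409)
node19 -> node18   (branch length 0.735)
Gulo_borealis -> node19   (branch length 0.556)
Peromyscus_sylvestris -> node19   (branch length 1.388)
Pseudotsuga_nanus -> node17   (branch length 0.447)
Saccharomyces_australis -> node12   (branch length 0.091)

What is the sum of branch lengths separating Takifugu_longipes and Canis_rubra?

The path runs Takifugu_longipes → … → MRCA → … → Canis_rubra; the MRCA is the node subtending (((Shigella_litoralis,(Clostridium_montanus,Quercus_nanus)),((Arabidopsis_australis,Rattus_domesticus),Canis_rubra)),(((Solenopsis_longipes,(Takifugu_longipes,Salmo_albus)),(Corylus_giganteus,((Xenopus_litoralis,(Gulo_borealis,Peromyscus_sylvestris)),Pseudotsuga_nanus))),Saccharomyces_australis)).
Branch lengths along that path: 1.778 + 1.627 + 1.072 + 0.357 + 1.256 + 0.943 + 1.591 + 1.121 = 9.745.

9.745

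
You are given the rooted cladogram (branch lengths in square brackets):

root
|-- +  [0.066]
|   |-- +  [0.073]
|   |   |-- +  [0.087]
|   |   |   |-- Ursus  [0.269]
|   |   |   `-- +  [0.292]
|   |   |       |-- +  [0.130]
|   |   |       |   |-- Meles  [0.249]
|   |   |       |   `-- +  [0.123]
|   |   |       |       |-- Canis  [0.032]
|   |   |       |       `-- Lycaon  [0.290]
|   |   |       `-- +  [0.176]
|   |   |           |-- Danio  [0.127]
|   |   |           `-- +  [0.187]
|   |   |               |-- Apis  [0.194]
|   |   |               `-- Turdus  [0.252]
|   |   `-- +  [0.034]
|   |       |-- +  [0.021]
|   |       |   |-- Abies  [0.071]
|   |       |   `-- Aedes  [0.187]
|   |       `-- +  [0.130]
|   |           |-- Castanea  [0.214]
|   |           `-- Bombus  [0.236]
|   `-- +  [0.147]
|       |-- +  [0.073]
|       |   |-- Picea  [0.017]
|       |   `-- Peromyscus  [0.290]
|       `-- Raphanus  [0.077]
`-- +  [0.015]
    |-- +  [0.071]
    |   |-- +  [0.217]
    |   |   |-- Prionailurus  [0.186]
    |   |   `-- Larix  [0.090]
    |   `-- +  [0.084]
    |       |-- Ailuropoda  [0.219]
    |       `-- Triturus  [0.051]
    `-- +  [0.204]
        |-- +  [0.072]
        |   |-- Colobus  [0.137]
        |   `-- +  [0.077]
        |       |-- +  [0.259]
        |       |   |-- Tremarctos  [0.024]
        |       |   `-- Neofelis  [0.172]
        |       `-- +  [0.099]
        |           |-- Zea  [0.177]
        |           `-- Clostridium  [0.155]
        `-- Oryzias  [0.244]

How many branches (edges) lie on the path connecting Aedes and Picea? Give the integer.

The MRCA of Aedes and Picea is the node subtending (((Ursus,((Meles,(Canis,Lycaon)),(Danio,(Apis,Turdus)))),((Abies,Aedes),(Castanea,Bombus))),((Picea,Peromyscus),Raphanus)).
From Aedes up to that node: 4 branches. From Picea up to the same node: 3 branches. Total: 4 + 3 = 7.

7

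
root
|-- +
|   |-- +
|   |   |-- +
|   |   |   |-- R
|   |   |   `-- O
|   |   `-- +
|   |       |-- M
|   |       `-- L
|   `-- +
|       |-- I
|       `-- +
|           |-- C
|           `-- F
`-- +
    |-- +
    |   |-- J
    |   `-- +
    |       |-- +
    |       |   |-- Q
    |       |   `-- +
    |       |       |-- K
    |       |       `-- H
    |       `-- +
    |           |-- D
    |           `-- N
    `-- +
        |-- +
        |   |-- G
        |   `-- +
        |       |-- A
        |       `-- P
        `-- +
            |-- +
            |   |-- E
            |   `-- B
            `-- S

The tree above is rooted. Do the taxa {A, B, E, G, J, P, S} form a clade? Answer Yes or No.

The MRCA of the listed taxa subtends ((J,((Q,(K,H)),(D,N))),((G,(A,P)),((E,B),S))).
That clade also contains D, H, K, N, Q, which are not in the proposed group, so the group is not monophyletic.

No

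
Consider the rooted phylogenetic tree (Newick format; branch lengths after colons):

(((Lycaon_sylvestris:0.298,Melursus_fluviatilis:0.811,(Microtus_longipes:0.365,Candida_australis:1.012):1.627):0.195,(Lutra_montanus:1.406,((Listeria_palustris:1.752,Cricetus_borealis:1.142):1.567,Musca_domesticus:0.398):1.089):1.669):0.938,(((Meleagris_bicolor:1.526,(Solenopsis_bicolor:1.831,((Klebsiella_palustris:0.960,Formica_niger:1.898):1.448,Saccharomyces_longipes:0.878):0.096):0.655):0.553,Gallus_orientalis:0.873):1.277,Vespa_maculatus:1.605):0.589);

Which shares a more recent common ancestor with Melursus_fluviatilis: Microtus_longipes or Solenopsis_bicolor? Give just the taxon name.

The MRCA of Melursus_fluviatilis and Microtus_longipes subtends (Lycaon_sylvestris,Melursus_fluviatilis,(Microtus_longipes,Candida_australis)) (4 taxa).
The MRCA of Melursus_fluviatilis and Solenopsis_bicolor is the root, subtending the entire tree (15 taxa).
The first is nested inside the second, so Melursus_fluviatilis shares a more recent common ancestor with Microtus_longipes.

Microtus_longipes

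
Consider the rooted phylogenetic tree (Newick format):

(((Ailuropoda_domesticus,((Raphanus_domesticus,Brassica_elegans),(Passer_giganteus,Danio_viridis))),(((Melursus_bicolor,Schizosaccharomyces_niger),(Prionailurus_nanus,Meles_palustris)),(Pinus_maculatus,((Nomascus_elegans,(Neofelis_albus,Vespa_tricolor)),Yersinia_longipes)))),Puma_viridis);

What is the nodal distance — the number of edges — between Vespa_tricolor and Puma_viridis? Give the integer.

8

The MRCA of Vespa_tricolor and Puma_viridis is the root of the tree.
From Vespa_tricolor up to that node: 7 branches. From Puma_viridis up to the same node: 1 branch. Total: 7 + 1 = 8.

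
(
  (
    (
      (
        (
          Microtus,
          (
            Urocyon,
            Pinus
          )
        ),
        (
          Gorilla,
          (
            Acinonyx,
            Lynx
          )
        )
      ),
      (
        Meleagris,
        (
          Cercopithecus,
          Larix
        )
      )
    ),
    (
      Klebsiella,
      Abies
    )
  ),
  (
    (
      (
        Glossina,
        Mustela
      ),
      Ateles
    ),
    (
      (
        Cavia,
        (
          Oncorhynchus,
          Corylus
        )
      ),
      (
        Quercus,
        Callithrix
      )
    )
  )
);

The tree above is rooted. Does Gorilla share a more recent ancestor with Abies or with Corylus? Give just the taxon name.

Abies

The MRCA of Gorilla and Abies subtends ((((Microtus,(Urocyon,Pinus)),(Gorilla,(Acinonyx,Lynx))),(Meleagris,(Cercopithecus,Larix))),(Klebsiella,Abies)) (11 taxa).
The MRCA of Gorilla and Corylus is the root, subtending the entire tree (19 taxa).
The first is nested inside the second, so Gorilla shares a more recent common ancestor with Abies.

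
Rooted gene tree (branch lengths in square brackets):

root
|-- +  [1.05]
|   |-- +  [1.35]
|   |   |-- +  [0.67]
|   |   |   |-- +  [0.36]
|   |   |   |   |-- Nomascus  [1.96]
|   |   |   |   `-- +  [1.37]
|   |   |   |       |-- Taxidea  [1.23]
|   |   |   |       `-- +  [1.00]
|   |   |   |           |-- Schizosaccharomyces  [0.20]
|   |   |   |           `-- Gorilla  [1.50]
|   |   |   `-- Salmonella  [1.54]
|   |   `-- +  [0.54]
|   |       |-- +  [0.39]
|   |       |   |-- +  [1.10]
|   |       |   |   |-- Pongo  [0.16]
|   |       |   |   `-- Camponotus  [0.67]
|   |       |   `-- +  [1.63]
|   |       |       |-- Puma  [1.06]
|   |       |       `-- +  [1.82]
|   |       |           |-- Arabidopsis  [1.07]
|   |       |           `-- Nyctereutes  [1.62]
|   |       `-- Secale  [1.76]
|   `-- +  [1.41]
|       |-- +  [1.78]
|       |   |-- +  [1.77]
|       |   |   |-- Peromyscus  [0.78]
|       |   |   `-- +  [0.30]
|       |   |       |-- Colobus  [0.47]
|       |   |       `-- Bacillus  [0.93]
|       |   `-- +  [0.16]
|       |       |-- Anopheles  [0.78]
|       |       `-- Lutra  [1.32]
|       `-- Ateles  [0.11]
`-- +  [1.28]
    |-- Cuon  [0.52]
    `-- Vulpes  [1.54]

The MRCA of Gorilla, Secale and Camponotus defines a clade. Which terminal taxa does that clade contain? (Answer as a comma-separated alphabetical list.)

Tracing Gorilla: it sits inside (Schizosaccharomyces,Gorilla).
Tracing Secale: it sits inside (((Pongo,Camponotus),(Puma,(Arabidopsis,Nyctereutes))),Secale).
Tracing Camponotus: it sits inside (Pongo,Camponotus).
The smallest clade enclosing all 3 is (((Nomascus,(Taxidea,(Schizosaccharomyces,Gorilla))),Salmonella),(((Pongo,Camponotus),(Puma,(Arabidopsis,Nyctereutes))),Secale)); the answer is its 11 terminal taxa in alphabetical order.

Arabidopsis, Camponotus, Gorilla, Nomascus, Nyctereutes, Pongo, Puma, Salmonella, Schizosaccharomyces, Secale, Taxidea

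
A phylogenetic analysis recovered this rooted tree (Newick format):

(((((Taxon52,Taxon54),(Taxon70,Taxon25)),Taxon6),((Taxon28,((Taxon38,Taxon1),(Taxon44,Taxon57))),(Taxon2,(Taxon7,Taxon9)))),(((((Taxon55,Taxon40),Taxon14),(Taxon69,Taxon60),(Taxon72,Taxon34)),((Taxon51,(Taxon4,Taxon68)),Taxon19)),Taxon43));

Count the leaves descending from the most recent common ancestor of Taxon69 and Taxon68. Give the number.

11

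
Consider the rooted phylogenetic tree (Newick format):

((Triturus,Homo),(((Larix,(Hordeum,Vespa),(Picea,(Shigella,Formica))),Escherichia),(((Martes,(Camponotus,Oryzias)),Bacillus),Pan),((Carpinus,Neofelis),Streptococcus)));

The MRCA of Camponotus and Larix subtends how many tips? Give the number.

15

The MRCA of Camponotus and Larix is the node subtending (((Larix,(Hordeum,Vespa),(Picea,(Shigella,Formica))),Escherichia),(((Martes,(Camponotus,Oryzias)),Bacillus),Pan),((Carpinus,Neofelis),Streptococcus)).
That clade contains 15 terminal taxa: Bacillus, Camponotus, Carpinus, Escherichia, Formica, Hordeum, Larix, Martes, Neofelis, Oryzias, Pan, Picea, Shigella, Streptococcus, Vespa.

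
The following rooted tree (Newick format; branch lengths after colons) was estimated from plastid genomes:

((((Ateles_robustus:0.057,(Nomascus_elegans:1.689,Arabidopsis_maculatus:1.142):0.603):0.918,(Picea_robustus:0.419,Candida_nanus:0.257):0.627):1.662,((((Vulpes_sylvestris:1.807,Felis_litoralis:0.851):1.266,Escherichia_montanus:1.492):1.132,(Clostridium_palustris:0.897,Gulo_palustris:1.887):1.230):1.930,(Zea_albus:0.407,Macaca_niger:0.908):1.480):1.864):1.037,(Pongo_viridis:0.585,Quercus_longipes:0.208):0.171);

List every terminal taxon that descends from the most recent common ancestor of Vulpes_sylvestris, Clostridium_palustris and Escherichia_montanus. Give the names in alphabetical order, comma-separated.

Tracing Vulpes_sylvestris: it sits inside (Vulpes_sylvestris,Felis_litoralis).
Tracing Clostridium_palustris: it sits inside (Clostridium_palustris,Gulo_palustris).
Tracing Escherichia_montanus: it sits inside ((Vulpes_sylvestris,Felis_litoralis),Escherichia_montanus).
The smallest clade enclosing all 3 is (((Vulpes_sylvestris,Felis_litoralis),Escherichia_montanus),(Clostridium_palustris,Gulo_palustris)); the answer is its 5 terminal taxa in alphabetical order.

Clostridium_palustris, Escherichia_montanus, Felis_litoralis, Gulo_palustris, Vulpes_sylvestris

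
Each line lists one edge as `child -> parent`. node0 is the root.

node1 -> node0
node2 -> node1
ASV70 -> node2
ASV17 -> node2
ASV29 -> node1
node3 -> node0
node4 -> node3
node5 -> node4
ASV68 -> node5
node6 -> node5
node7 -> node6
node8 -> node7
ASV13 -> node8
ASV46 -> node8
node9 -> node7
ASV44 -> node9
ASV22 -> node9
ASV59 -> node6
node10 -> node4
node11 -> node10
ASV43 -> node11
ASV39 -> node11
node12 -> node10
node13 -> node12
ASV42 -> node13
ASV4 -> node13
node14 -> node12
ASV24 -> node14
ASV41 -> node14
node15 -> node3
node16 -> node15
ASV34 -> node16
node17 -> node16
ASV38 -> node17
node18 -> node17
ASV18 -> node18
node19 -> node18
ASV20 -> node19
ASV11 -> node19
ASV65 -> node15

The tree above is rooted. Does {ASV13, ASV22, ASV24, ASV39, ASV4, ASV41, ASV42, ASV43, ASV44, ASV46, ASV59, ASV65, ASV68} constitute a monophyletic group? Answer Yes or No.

The MRCA of the listed taxa subtends (((ASV68,(((ASV13,ASV46),(ASV44,ASV22)),ASV59)),((ASV43,ASV39),((ASV42,ASV4),(ASV24,ASV41)))),((ASV34,(ASV38,(ASV18,(ASV20,ASV11)))),ASV65)).
That clade also contains ASV11, ASV18, ASV20, ASV34, ASV38, which are not in the proposed group, so the group is not monophyletic.

No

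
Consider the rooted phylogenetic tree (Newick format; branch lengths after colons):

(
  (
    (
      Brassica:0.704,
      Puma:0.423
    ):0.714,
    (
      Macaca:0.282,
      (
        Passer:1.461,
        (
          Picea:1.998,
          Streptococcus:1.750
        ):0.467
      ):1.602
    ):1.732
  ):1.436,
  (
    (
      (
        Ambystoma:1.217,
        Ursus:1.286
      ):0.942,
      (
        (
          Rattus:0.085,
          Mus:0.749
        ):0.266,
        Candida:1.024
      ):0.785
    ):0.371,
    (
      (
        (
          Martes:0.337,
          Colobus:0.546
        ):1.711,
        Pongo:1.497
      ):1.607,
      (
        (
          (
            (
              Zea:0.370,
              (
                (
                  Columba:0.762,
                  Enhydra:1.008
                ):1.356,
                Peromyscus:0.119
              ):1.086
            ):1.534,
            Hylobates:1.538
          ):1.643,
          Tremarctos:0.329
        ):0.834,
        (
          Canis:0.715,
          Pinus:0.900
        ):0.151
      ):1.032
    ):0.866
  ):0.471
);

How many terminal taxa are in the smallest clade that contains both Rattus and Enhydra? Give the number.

The MRCA of Rattus and Enhydra is the node subtending (((Ambystoma,Ursus),((Rattus,Mus),Candida)),(((Martes,Colobus),Pongo),((((Zea,((Columba,Enhydra),Peromyscus)),Hylobates),Tremarctos),(Canis,Pinus)))).
That clade contains 16 terminal taxa: Ambystoma, Candida, Canis, Colobus, Columba, Enhydra, Hylobates, Martes, Mus, Peromyscus, Pinus, Pongo, Rattus, Tremarctos, Ursus, Zea.

16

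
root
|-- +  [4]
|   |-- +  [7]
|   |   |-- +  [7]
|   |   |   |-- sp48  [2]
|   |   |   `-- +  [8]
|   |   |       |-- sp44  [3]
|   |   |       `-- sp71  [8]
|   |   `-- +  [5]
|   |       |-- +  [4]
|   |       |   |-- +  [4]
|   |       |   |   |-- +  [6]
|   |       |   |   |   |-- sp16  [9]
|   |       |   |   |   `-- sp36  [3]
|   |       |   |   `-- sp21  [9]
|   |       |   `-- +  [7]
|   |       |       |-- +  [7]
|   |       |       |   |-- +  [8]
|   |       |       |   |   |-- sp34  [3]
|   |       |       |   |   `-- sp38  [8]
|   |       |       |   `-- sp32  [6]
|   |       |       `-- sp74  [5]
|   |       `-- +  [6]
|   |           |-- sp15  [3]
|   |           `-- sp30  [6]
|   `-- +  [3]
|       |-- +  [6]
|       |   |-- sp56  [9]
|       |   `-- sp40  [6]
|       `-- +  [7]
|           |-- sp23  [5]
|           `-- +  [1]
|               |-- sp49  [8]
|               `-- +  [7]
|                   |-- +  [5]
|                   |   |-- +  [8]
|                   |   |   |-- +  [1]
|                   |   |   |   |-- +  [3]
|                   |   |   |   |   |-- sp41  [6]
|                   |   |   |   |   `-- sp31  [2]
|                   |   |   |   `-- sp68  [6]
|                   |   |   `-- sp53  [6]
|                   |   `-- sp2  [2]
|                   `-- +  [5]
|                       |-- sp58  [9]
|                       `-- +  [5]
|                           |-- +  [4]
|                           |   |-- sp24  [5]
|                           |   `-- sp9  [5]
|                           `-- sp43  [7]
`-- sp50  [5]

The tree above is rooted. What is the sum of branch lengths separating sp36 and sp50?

38

The path runs sp36 → … → MRCA → … → sp50; the MRCA is the root of the tree.
Branch lengths along that path: 3 + 6 + 4 + 4 + 5 + 7 + 4 + 5 = 38.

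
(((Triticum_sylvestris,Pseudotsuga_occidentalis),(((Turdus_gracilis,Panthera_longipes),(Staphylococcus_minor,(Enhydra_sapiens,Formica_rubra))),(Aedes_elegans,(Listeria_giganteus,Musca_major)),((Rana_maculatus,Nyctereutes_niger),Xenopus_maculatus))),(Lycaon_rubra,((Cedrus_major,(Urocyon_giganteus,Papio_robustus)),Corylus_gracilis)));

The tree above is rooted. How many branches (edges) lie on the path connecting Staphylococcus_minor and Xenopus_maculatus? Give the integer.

5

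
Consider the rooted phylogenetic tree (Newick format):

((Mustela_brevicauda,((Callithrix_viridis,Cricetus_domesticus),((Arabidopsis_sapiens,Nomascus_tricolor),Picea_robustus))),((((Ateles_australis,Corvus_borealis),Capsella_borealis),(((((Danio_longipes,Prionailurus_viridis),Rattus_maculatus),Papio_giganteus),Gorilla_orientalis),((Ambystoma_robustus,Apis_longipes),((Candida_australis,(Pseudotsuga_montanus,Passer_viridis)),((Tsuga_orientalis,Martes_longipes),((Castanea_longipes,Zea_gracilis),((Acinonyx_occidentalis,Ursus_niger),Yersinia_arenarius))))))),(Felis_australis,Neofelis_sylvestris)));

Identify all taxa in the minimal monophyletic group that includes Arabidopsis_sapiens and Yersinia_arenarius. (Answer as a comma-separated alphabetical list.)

Tracing Arabidopsis_sapiens: it sits inside (Arabidopsis_sapiens,Nomascus_tricolor).
Tracing Yersinia_arenarius: it sits inside ((Acinonyx_occidentalis,Ursus_niger),Yersinia_arenarius).
The smallest clade enclosing both is the whole tree (their MRCA is the root), so the answer is all 28 tips in alphabetical order.

Acinonyx_occidentalis, Ambystoma_robustus, Apis_longipes, Arabidopsis_sapiens, Ateles_australis, Callithrix_viridis, Candida_australis, Capsella_borealis, Castanea_longipes, Corvus_borealis, Cricetus_domesticus, Danio_longipes, Felis_australis, Gorilla_orientalis, Martes_longipes, Mustela_brevicauda, Neofelis_sylvestris, Nomascus_tricolor, Papio_giganteus, Passer_viridis, Picea_robustus, Prionailurus_viridis, Pseudotsuga_montanus, Rattus_maculatus, Tsuga_orientalis, Ursus_niger, Yersinia_arenarius, Zea_gracilis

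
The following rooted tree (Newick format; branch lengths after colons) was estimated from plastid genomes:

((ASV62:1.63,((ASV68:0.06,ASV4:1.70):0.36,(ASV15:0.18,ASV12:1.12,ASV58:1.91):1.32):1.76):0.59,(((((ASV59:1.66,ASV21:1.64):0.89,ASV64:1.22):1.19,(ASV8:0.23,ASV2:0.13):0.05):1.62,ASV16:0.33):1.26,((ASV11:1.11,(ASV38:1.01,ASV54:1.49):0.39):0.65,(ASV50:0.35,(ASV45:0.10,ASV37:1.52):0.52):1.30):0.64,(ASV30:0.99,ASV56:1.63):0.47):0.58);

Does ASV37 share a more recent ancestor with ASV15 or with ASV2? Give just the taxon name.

The MRCA of ASV37 and ASV2 subtends (((((ASV59,ASV21),ASV64),(ASV8,ASV2)),ASV16),((ASV11,(ASV38,ASV54)),(ASV50,(ASV45,ASV37))),(ASV30,ASV56)) (14 taxa).
The MRCA of ASV37 and ASV15 is the root, subtending the entire tree (20 taxa).
The first is nested inside the second, so ASV37 shares a more recent common ancestor with ASV2.

ASV2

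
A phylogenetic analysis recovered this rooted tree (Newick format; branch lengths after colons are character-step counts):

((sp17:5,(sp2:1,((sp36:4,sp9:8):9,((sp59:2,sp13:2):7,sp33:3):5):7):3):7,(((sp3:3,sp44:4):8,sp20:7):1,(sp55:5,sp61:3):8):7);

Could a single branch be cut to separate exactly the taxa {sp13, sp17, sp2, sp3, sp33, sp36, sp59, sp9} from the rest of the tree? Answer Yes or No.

No

The MRCA of the listed taxa is the root, so the smallest clade containing them is the whole tree.
That clade also contains sp20, sp44, sp55, sp61, which are not in the proposed group, so the group is not monophyletic.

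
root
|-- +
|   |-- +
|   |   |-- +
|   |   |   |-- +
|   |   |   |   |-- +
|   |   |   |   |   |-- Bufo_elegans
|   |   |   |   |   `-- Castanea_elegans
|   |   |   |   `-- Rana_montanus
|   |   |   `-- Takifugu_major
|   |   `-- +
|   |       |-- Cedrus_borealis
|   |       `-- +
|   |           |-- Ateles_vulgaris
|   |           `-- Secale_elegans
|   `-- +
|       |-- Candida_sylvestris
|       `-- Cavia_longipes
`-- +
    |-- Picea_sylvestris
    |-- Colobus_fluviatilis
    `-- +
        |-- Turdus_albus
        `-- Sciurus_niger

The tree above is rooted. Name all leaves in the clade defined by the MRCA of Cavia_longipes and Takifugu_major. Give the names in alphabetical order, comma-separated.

Ateles_vulgaris, Bufo_elegans, Candida_sylvestris, Castanea_elegans, Cavia_longipes, Cedrus_borealis, Rana_montanus, Secale_elegans, Takifugu_major

Tracing Cavia_longipes: it sits inside (Candida_sylvestris,Cavia_longipes).
Tracing Takifugu_major: it sits inside (((Bufo_elegans,Castanea_elegans),Rana_montanus),Takifugu_major).
The smallest clade enclosing both is (((((Bufo_elegans,Castanea_elegans),Rana_montanus),Takifugu_major),(Cedrus_borealis,(Ateles_vulgaris,Secale_elegans))),(Candida_sylvestris,Cavia_longipes)); the answer is its 9 terminal taxa in alphabetical order.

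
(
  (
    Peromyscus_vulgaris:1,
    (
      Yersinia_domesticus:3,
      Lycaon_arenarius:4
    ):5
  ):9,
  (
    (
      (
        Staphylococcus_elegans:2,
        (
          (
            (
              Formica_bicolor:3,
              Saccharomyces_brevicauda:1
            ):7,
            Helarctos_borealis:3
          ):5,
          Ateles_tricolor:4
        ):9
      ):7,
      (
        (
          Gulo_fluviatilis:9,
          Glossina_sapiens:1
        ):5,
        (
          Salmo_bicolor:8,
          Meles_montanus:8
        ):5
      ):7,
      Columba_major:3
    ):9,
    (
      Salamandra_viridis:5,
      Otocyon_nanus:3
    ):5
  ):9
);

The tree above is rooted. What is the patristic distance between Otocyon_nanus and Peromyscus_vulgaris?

27

The path runs Otocyon_nanus → … → MRCA → … → Peromyscus_vulgaris; the MRCA is the root of the tree.
Branch lengths along that path: 3 + 5 + 9 + 9 + 1 = 27.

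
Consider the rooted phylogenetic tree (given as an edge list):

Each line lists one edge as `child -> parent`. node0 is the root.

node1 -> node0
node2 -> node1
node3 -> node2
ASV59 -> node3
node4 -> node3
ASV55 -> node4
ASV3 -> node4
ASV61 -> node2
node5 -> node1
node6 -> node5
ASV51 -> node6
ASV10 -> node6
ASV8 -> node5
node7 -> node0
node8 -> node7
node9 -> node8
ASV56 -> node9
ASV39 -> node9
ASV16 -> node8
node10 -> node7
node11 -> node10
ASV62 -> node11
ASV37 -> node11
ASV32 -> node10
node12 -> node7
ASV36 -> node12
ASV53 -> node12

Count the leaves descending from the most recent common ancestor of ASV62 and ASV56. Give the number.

8

The MRCA of ASV62 and ASV56 is the node subtending (((ASV56,ASV39),ASV16),((ASV62,ASV37),ASV32),(ASV36,ASV53)).
That clade contains 8 terminal taxa: ASV16, ASV32, ASV36, ASV37, ASV39, ASV53, ASV56, ASV62.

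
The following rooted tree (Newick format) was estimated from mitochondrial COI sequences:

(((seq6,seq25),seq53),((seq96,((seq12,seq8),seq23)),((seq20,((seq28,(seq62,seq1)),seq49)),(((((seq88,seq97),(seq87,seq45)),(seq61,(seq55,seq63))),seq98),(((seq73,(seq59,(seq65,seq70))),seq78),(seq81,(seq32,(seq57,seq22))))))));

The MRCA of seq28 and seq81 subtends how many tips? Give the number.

22

The MRCA of seq28 and seq81 is the node subtending ((seq20,((seq28,(seq62,seq1)),seq49)),(((((seq88,seq97),(seq87,seq45)),(seq61,(seq55,seq63))),seq98),(((seq73,(seq59,(seq65,seq70))),seq78),(seq81,(seq32,(seq57,seq22)))))).
That clade contains 22 terminal taxa: seq1, seq20, seq22, seq28, seq32, seq45, seq49, seq55, seq57, seq59, seq61, seq62, seq63, seq65, seq70, seq73, seq78, seq81, seq87, seq88, seq97, seq98.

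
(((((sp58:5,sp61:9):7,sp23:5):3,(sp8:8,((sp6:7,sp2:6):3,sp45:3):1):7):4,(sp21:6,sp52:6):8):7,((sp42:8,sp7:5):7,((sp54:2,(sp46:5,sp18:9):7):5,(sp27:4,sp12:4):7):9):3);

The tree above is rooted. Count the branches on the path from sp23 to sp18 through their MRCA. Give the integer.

The MRCA of sp23 and sp18 is the root of the tree.
From sp23 up to that node: 4 branches. From sp18 up to the same node: 5 branches. Total: 4 + 5 = 9.

9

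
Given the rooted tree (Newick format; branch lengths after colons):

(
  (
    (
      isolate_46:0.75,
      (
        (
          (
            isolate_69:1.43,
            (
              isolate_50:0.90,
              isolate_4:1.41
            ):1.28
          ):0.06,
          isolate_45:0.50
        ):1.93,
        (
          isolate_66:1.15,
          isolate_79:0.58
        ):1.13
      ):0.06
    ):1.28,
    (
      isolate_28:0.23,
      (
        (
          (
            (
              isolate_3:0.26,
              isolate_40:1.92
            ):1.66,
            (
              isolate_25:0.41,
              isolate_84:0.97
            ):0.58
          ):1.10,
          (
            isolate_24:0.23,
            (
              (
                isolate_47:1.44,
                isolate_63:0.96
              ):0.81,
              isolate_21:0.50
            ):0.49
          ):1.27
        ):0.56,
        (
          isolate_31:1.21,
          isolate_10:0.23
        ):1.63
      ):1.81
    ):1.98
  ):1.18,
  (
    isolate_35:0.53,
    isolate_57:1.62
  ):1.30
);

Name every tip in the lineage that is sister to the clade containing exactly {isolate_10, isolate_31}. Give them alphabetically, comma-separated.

The clade containing exactly {isolate_10, isolate_31} attaches to the tree at the node subtending ((((isolate_3,isolate_40),(isolate_25,isolate_84)),(isolate_24,((isolate_47,isolate_63),isolate_21))),(isolate_31,isolate_10)).
The other lineage descending from that same node — the sister group — is (((isolate_3,isolate_40),(isolate_25,isolate_84)),(isolate_24,((isolate_47,isolate_63),isolate_21))); its 8 tips in alphabetical order are the answer.

isolate_21, isolate_24, isolate_25, isolate_3, isolate_40, isolate_47, isolate_63, isolate_84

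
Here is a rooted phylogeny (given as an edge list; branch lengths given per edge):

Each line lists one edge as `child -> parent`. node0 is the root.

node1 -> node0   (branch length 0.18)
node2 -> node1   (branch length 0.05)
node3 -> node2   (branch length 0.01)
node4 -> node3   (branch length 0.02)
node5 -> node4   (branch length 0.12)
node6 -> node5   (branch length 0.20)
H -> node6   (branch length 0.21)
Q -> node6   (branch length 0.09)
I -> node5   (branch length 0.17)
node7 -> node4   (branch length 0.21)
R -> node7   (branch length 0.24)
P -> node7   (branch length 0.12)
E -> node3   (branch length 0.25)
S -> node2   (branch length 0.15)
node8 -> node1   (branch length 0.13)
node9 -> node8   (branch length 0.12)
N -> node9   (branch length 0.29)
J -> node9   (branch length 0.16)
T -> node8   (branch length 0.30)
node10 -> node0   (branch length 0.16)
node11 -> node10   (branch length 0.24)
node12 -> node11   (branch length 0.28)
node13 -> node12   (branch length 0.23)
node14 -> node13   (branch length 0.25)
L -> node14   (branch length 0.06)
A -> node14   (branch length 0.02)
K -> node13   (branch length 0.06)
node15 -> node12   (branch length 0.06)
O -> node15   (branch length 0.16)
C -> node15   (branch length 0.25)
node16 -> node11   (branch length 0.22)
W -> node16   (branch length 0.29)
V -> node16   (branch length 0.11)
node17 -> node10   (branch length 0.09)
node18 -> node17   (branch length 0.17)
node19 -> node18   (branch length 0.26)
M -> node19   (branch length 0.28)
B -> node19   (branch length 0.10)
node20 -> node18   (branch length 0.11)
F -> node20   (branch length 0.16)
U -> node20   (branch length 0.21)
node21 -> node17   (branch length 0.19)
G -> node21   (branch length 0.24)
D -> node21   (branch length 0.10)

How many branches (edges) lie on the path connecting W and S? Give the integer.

7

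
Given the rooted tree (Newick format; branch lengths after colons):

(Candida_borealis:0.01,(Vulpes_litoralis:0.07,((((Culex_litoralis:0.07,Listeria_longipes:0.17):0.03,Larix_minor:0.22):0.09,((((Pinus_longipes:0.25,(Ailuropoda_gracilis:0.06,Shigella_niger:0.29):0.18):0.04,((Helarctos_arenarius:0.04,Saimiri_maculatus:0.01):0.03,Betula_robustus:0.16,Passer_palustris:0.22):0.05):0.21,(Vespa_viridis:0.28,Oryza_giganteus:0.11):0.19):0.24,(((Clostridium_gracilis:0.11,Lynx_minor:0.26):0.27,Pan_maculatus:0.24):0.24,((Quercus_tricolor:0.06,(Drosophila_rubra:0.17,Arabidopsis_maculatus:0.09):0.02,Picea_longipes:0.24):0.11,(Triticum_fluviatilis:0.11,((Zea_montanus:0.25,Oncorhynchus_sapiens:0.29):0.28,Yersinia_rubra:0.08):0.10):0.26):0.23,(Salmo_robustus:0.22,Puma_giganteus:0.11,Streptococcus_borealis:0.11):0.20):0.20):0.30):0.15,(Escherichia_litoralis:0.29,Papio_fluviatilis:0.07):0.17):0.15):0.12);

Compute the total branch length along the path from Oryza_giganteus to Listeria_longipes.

1.13

The path runs Oryza_giganteus → … → MRCA → … → Listeria_longipes; the MRCA is the node subtending (((Culex_litoralis,Listeria_longipes),Larix_minor),((((Pinus_longipes,(Ailuropoda_gracilis,Shigella_niger)),((Helarctos_arenarius,Saimiri_maculatus),Betula_robustus,Passer_palustris)),(Vespa_viridis,Oryza_giganteus)),(((Clostridium_gracilis,Lynx_minor),Pan_maculatus),((Quercus_tricolor,(Drosophila_rubra,Arabidopsis_maculatus),Picea_longipes),(Triticum_fluviatilis,((Zea_montanus,Oncorhynchus_sapiens),Yersinia_rubra))),(Salmo_robustus,Puma_giganteus,Streptococcus_borealis)))).
Branch lengths along that path: 0.11 + 0.19 + 0.24 + 0.30 + 0.09 + 0.03 + 0.17 = 1.13.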